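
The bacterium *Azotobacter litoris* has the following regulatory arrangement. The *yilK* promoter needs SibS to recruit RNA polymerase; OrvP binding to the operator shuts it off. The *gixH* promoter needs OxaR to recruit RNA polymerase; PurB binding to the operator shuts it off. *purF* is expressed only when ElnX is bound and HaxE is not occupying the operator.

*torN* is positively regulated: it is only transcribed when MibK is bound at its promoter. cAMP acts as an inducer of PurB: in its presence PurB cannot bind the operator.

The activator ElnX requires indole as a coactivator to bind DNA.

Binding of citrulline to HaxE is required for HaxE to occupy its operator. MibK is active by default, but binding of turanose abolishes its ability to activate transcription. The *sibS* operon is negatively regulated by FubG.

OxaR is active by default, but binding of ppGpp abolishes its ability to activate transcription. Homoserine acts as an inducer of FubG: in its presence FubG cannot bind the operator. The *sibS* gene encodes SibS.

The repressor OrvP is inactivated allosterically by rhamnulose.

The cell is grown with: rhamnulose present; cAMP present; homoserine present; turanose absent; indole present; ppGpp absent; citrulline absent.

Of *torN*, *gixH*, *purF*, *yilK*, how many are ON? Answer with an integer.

4

Turanose is absent, so MibK is active.
No repressor is bound and MibK is active, so *torN* is transcribed.
→ *torN* is ON.
cAMP is present, so PurB is inactive.
ppGpp is absent, so OxaR is active.
No repressor is bound and OxaR is active, so *gixH* is transcribed.
→ *gixH* is ON.
Citrulline is absent, so HaxE is inactive.
Indole is present, so ElnX is active.
No repressor is bound and ElnX is active, so *purF* is transcribed.
→ *purF* is ON.
Rhamnulose is present, so OrvP is inactive.
Homoserine is present, so FubG is inactive.
With no repressor bound, *sibS* is transcribed.
So SibS is produced and active.
No repressor is bound and SibS is active, so *yilK* is transcribed.
→ *yilK* is ON.
4 of the 4 genes are transcribed.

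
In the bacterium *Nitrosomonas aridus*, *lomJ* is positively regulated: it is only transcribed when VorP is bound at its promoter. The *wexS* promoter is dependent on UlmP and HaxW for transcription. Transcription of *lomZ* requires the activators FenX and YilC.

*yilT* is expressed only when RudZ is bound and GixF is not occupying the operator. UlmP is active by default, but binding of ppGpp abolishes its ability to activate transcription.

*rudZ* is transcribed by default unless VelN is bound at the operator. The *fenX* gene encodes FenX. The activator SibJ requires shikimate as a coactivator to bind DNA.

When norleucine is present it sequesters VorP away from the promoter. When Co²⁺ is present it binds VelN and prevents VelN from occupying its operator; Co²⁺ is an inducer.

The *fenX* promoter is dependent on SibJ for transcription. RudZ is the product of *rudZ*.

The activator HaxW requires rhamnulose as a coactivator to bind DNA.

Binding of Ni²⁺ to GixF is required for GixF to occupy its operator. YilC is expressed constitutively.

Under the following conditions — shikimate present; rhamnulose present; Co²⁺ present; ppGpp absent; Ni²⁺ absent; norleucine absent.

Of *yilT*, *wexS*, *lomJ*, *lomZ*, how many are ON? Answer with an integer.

Co²⁺ is present, so VelN is inactive.
With no repressor bound, *rudZ* is transcribed.
So RudZ is produced and active.
Ni²⁺ is absent, so GixF is inactive.
No repressor is bound and RudZ is active, so *yilT* is transcribed.
→ *yilT* is ON.
ppGpp is absent, so UlmP is active.
Rhamnulose is present, so HaxW is active.
No repressor is bound and UlmP and HaxW are active, so *wexS* is transcribed.
→ *wexS* is ON.
Norleucine is absent, so VorP is active.
No repressor is bound and VorP is active, so *lomJ* is transcribed.
→ *lomJ* is ON.
Shikimate is present, so SibJ is active.
No repressor is bound and SibJ is active, so *fenX* is transcribed.
So FenX is produced and active.
YilC is produced constitutively and is active.
No repressor is bound and FenX and YilC are active, so *lomZ* is transcribed.
→ *lomZ* is ON.
4 of the 4 genes are transcribed.

4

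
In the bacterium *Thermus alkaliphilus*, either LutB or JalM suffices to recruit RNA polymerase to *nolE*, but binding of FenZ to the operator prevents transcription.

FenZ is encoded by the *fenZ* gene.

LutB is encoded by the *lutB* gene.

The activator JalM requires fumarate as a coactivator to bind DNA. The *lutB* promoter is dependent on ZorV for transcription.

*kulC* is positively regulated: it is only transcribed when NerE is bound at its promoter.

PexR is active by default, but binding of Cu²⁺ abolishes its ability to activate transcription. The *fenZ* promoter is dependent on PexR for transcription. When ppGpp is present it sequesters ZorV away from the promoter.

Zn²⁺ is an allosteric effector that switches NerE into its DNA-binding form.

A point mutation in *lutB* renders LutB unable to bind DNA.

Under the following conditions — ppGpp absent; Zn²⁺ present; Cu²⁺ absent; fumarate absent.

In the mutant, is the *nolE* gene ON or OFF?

LutB is non-functional in this strain, so it has no effect.
Fumarate is absent, so JalM is inactive.
Cu²⁺ is absent, so PexR is active.
No repressor is bound and PexR is active, so *fenZ* is transcribed.
So FenZ is produced and active.
With repressor FenZ bound, *nolE* is not transcribed.

OFF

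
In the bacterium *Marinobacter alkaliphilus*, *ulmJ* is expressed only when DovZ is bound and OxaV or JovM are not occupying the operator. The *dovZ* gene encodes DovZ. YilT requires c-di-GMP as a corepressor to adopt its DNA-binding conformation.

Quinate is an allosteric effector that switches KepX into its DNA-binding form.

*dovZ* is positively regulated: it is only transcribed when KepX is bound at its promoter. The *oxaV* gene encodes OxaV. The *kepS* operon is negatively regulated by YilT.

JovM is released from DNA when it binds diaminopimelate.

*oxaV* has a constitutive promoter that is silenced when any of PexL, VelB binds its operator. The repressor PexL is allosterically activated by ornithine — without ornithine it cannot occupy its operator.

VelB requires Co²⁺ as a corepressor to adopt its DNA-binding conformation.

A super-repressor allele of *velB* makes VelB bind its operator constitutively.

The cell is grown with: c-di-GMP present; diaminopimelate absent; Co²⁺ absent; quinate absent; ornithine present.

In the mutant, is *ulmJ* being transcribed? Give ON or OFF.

OFF

Ornithine is present, so PexL is active.
VelB is constitutively active in this strain.
With repressor PexL bound, *oxaV* is not transcribed.
So OxaV is not produced.
Quinate is absent, so KepX is inactive.
Required activator KepX is absent, so *dovZ* is not transcribed.
So DovZ is not produced.
Diaminopimelate is absent, so JovM is active.
With repressor JovM bound, *ulmJ* is not transcribed.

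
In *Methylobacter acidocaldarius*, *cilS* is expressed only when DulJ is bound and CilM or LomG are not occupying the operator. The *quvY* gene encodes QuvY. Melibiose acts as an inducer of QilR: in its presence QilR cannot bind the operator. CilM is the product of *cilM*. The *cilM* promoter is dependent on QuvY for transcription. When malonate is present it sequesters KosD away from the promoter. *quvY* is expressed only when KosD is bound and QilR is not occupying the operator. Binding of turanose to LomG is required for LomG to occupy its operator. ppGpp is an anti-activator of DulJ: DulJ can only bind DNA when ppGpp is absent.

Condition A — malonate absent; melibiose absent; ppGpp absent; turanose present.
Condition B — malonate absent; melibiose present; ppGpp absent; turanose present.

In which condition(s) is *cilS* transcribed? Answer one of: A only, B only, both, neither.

neither

Condition A:
Malonate is absent, so KosD is active.
Melibiose is absent, so QilR is active.
With repressor QilR bound, *quvY* is not transcribed.
So QuvY is not produced.
Required activator QuvY is absent, so *cilM* is not transcribed.
So CilM is not produced.
ppGpp is absent, so DulJ is active.
Turanose is present, so LomG is active.
With repressor LomG bound, *cilS* is not transcribed.
→ *cilS* is OFF in A.
Condition B:
Malonate is absent, so KosD is active.
Melibiose is present, so QilR is inactive.
No repressor is bound and KosD is active, so *quvY* is transcribed.
So QuvY is produced and active.
No repressor is bound and QuvY is active, so *cilM* is transcribed.
So CilM is produced and active.
ppGpp is absent, so DulJ is active.
Turanose is present, so LomG is active.
With repressor CilM bound, *cilS* is not transcribed.
→ *cilS* is OFF in B.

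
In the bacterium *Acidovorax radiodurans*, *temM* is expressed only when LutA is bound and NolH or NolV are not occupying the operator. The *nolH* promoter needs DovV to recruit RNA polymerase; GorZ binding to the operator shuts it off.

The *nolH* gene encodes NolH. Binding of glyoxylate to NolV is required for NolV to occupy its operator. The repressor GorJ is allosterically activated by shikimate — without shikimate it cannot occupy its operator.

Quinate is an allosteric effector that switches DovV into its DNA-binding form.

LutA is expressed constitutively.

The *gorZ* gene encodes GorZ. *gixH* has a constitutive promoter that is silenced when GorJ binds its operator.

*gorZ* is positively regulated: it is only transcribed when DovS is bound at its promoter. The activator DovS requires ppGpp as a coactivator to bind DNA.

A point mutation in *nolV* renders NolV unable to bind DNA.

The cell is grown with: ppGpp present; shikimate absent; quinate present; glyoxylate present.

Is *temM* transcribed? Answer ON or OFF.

Quinate is present, so DovV is active.
ppGpp is present, so DovS is active.
No repressor is bound and DovS is active, so *gorZ* is transcribed.
So GorZ is produced and active.
With repressor GorZ bound, *nolH* is not transcribed.
So NolH is not produced.
NolV is non-functional in this strain, so it has no effect.
LutA is produced constitutively and is active.
No repressor is bound and LutA is active, so *temM* is transcribed.

ON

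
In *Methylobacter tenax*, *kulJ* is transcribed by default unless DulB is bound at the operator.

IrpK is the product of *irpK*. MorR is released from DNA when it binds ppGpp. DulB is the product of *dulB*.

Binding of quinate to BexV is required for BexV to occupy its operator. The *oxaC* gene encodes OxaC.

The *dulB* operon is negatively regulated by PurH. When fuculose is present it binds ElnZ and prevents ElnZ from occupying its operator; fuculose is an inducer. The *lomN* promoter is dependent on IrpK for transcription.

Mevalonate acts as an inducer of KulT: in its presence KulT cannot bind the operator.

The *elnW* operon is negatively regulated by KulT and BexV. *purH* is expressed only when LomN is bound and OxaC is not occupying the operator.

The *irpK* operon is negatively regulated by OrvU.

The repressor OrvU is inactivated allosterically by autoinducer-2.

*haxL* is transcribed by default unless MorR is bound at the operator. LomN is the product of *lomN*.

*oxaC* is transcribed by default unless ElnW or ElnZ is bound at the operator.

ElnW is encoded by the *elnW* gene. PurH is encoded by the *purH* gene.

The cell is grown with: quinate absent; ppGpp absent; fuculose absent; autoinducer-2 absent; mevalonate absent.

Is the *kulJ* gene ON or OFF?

Autoinducer-2 is absent, so OrvU is active.
With repressor OrvU bound, *irpK* is not transcribed.
So IrpK is not produced.
Required activator IrpK is absent, so *lomN* is not transcribed.
So LomN is not produced.
Mevalonate is absent, so KulT is active.
Quinate is absent, so BexV is inactive.
With repressor KulT bound, *elnW* is not transcribed.
So ElnW is not produced.
Fuculose is absent, so ElnZ is active.
With repressor ElnZ bound, *oxaC* is not transcribed.
So OxaC is not produced.
Required activator LomN is absent, so *purH* is not transcribed.
So PurH is not produced.
With no repressor bound, *dulB* is transcribed.
So DulB is produced and active.
With repressor DulB bound, *kulJ* is not transcribed.

OFF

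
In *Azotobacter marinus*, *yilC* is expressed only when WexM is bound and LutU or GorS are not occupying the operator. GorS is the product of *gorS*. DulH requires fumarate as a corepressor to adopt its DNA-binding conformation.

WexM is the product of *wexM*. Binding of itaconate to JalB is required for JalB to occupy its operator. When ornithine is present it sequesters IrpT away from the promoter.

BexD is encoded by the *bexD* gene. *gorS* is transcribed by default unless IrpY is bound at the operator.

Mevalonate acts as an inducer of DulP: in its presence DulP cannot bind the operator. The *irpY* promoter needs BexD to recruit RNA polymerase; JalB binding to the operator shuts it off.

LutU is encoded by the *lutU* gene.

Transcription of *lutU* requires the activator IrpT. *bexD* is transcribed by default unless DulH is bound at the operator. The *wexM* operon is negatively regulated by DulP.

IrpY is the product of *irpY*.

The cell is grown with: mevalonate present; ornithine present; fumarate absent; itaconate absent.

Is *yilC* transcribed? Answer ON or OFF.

Ornithine is present, so IrpT is inactive.
Required activator IrpT is absent, so *lutU* is not transcribed.
So LutU is not produced.
Fumarate is absent, so DulH is inactive.
With no repressor bound, *bexD* is transcribed.
So BexD is produced and active.
Itaconate is absent, so JalB is inactive.
No repressor is bound and BexD is active, so *irpY* is transcribed.
So IrpY is produced and active.
With repressor IrpY bound, *gorS* is not transcribed.
So GorS is not produced.
Mevalonate is present, so DulP is inactive.
With no repressor bound, *wexM* is transcribed.
So WexM is produced and active.
No repressor is bound and WexM is active, so *yilC* is transcribed.

ON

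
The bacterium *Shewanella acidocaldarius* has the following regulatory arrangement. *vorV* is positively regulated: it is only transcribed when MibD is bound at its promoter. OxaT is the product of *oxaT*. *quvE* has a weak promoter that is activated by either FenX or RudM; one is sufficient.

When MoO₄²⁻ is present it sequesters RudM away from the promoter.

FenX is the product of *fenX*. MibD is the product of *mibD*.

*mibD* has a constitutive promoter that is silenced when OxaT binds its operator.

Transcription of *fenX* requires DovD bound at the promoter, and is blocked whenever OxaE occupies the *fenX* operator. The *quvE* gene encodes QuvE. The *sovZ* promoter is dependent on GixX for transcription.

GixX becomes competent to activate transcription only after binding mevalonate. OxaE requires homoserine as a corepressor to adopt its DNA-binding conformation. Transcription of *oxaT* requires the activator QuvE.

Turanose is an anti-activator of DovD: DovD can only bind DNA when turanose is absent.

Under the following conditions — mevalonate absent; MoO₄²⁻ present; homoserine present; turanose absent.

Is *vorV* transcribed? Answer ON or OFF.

ON

Homoserine is present, so OxaE is active.
Turanose is absent, so DovD is active.
With repressor OxaE bound, *fenX* is not transcribed.
So FenX is not produced.
MoO₄²⁻ is present, so RudM is inactive.
No activator is available at the *quvE* promoter, so *quvE* is not transcribed.
So QuvE is not produced.
Required activator QuvE is absent, so *oxaT* is not transcribed.
So OxaT is not produced.
With no repressor bound, *mibD* is transcribed.
So MibD is produced and active.
No repressor is bound and MibD is active, so *vorV* is transcribed.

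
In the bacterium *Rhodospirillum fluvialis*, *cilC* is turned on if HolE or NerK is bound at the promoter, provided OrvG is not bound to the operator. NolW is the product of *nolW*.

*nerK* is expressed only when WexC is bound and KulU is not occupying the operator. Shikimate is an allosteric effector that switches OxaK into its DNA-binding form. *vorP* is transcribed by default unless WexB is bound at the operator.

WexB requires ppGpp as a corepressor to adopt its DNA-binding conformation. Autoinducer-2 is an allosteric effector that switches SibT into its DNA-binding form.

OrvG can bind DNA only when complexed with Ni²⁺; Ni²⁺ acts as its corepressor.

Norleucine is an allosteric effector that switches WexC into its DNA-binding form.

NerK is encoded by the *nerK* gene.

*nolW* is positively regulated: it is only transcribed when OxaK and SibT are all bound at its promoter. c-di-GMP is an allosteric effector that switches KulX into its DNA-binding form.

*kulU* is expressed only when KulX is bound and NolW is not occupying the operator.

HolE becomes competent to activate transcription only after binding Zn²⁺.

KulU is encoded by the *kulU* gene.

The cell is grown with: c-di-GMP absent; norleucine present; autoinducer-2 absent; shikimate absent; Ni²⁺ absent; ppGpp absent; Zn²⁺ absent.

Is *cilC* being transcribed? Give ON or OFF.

Zn²⁺ is absent, so HolE is inactive.
Norleucine is present, so WexC is active.
Shikimate is absent, so OxaK is inactive.
Autoinducer-2 is absent, so SibT is inactive.
Required activator OxaK is absent, so *nolW* is not transcribed.
So NolW is not produced.
c-di-GMP is absent, so KulX is inactive.
Required activator KulX is absent, so *kulU* is not transcribed.
So KulU is not produced.
No repressor is bound and WexC is active, so *nerK* is transcribed.
So NerK is produced and active.
Ni²⁺ is absent, so OrvG is inactive.
Activator NerK is present, so *cilC* is transcribed.

ON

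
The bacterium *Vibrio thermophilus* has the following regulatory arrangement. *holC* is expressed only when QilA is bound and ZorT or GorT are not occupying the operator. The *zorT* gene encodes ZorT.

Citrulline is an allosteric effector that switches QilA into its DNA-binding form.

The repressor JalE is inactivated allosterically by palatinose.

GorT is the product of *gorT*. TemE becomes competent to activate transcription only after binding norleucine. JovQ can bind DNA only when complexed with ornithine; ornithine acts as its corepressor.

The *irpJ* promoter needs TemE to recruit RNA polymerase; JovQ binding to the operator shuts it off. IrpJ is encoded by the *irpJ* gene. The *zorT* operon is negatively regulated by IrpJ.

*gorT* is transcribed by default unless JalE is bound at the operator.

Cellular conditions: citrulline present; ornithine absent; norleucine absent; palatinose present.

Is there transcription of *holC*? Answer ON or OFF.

Citrulline is present, so QilA is active.
Ornithine is absent, so JovQ is inactive.
Norleucine is absent, so TemE is inactive.
Required activator TemE is absent, so *irpJ* is not transcribed.
So IrpJ is not produced.
With no repressor bound, *zorT* is transcribed.
So ZorT is produced and active.
Palatinose is present, so JalE is inactive.
With no repressor bound, *gorT* is transcribed.
So GorT is produced and active.
With repressor ZorT bound, *holC* is not transcribed.

OFF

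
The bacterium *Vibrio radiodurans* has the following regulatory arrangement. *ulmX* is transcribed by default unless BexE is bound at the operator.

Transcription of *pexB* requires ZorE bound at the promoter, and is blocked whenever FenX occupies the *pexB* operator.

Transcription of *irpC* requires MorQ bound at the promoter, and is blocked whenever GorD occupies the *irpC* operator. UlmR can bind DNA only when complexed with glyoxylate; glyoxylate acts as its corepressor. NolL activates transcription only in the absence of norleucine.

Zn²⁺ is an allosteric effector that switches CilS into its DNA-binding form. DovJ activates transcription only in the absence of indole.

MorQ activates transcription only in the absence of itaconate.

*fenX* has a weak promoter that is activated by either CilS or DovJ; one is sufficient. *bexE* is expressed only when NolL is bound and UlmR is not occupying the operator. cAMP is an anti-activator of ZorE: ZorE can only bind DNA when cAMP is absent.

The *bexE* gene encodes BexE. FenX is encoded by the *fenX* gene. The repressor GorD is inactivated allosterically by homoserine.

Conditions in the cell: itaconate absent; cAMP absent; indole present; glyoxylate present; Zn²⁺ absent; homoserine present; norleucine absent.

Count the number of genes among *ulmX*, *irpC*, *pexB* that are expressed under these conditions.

Glyoxylate is present, so UlmR is active.
Norleucine is absent, so NolL is active.
With repressor UlmR bound, *bexE* is not transcribed.
So BexE is not produced.
With no repressor bound, *ulmX* is transcribed.
→ *ulmX* is ON.
Homoserine is present, so GorD is inactive.
Itaconate is absent, so MorQ is active.
No repressor is bound and MorQ is active, so *irpC* is transcribed.
→ *irpC* is ON.
cAMP is absent, so ZorE is active.
Zn²⁺ is absent, so CilS is inactive.
Indole is present, so DovJ is inactive.
No activator is available at the *fenX* promoter, so *fenX* is not transcribed.
So FenX is not produced.
No repressor is bound and ZorE is active, so *pexB* is transcribed.
→ *pexB* is ON.
3 of the 3 genes are transcribed.

3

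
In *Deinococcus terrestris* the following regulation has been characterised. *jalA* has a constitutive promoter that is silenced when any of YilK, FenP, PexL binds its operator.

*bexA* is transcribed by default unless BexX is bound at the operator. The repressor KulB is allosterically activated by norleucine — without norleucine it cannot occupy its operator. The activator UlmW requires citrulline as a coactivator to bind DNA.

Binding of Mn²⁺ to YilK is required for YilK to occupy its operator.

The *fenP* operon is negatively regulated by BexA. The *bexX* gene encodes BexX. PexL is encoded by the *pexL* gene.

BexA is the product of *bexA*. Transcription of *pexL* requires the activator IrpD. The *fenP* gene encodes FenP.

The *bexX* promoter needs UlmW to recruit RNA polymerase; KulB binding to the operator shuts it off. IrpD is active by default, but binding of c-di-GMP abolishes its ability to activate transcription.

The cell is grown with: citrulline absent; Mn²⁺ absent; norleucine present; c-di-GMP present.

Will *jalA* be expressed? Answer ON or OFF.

Mn²⁺ is absent, so YilK is inactive.
Norleucine is present, so KulB is active.
Citrulline is absent, so UlmW is inactive.
With repressor KulB bound, *bexX* is not transcribed.
So BexX is not produced.
With no repressor bound, *bexA* is transcribed.
So BexA is produced and active.
With repressor BexA bound, *fenP* is not transcribed.
So FenP is not produced.
c-di-GMP is present, so IrpD is inactive.
Required activator IrpD is absent, so *pexL* is not transcribed.
So PexL is not produced.
With no repressor bound, *jalA* is transcribed.

ON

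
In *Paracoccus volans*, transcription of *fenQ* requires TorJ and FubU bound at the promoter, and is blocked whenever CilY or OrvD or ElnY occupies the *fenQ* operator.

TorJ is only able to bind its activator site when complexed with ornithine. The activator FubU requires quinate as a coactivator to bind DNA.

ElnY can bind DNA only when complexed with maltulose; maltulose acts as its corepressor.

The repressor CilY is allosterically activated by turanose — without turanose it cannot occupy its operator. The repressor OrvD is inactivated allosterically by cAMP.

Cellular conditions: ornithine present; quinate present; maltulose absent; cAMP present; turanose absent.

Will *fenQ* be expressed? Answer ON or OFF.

Ornithine is present, so TorJ is active.
Turanose is absent, so CilY is inactive.
cAMP is present, so OrvD is inactive.
Maltulose is absent, so ElnY is inactive.
Quinate is present, so FubU is active.
No repressor is bound and TorJ and FubU are active, so *fenQ* is transcribed.

ON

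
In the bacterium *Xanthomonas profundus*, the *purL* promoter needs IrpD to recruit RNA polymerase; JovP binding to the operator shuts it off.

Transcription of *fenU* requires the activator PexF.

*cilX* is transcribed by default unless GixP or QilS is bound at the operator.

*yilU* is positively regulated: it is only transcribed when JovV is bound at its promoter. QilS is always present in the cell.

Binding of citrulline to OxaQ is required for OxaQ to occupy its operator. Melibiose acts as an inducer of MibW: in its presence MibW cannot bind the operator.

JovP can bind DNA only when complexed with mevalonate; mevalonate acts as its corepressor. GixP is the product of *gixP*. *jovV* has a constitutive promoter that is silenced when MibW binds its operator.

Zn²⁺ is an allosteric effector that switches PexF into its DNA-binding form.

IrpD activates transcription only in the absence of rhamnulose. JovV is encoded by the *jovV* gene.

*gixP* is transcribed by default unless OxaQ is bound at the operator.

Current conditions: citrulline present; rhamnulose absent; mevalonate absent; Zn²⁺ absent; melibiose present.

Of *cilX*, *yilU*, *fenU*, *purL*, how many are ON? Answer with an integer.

Citrulline is present, so OxaQ is active.
With repressor OxaQ bound, *gixP* is not transcribed.
So GixP is not produced.
QilS is produced constitutively and is active.
With repressor QilS bound, *cilX* is not transcribed.
→ *cilX* is OFF.
Melibiose is present, so MibW is inactive.
With no repressor bound, *jovV* is transcribed.
So JovV is produced and active.
No repressor is bound and JovV is active, so *yilU* is transcribed.
→ *yilU* is ON.
Zn²⁺ is absent, so PexF is inactive.
Required activator PexF is absent, so *fenU* is not transcribed.
→ *fenU* is OFF.
Rhamnulose is absent, so IrpD is active.
Mevalonate is absent, so JovP is inactive.
No repressor is bound and IrpD is active, so *purL* is transcribed.
→ *purL* is ON.
2 of the 4 genes are transcribed.

2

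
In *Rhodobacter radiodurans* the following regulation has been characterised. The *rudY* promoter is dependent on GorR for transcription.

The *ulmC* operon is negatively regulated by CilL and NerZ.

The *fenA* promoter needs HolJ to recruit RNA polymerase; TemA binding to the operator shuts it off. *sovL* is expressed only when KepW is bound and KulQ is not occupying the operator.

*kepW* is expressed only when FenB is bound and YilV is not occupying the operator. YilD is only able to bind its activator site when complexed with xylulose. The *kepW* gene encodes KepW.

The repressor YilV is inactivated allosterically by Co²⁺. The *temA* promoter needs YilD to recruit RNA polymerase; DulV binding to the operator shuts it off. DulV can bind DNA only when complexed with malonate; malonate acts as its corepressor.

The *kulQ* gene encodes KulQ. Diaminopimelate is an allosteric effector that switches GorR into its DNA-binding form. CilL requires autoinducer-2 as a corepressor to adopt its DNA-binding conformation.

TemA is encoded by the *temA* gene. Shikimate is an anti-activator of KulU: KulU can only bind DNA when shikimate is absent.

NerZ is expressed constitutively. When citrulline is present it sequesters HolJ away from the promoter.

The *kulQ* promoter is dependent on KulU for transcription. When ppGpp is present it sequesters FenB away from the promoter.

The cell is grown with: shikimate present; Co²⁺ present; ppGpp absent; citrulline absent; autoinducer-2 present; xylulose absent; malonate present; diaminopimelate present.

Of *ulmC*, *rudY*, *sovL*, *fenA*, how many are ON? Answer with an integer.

Autoinducer-2 is present, so CilL is active.
NerZ is produced constitutively and is active.
With repressor CilL bound, *ulmC* is not transcribed.
→ *ulmC* is OFF.
Diaminopimelate is present, so GorR is active.
No repressor is bound and GorR is active, so *rudY* is transcribed.
→ *rudY* is ON.
Co²⁺ is present, so YilV is inactive.
ppGpp is absent, so FenB is active.
No repressor is bound and FenB is active, so *kepW* is transcribed.
So KepW is produced and active.
Shikimate is present, so KulU is inactive.
Required activator KulU is absent, so *kulQ* is not transcribed.
So KulQ is not produced.
No repressor is bound and KepW is active, so *sovL* is transcribed.
→ *sovL* is ON.
Malonate is present, so DulV is active.
Xylulose is absent, so YilD is inactive.
With repressor DulV bound, *temA* is not transcribed.
So TemA is not produced.
Citrulline is absent, so HolJ is active.
No repressor is bound and HolJ is active, so *fenA* is transcribed.
→ *fenA* is ON.
3 of the 4 genes are transcribed.

3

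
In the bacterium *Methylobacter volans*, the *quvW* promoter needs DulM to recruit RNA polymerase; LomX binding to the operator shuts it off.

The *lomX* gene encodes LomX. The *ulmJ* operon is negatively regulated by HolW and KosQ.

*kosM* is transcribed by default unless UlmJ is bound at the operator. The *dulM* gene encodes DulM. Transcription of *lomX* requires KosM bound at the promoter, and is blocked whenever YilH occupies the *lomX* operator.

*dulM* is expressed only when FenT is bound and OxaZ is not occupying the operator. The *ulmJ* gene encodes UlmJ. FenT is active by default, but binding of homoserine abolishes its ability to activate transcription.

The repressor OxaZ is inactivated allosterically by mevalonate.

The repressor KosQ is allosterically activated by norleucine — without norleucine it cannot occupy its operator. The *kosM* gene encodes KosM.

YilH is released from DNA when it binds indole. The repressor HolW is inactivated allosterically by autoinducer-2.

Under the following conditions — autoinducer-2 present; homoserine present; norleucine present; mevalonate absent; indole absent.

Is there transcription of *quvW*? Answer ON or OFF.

OFF

Indole is absent, so YilH is active.
Autoinducer-2 is present, so HolW is inactive.
Norleucine is present, so KosQ is active.
With repressor KosQ bound, *ulmJ* is not transcribed.
So UlmJ is not produced.
With no repressor bound, *kosM* is transcribed.
So KosM is produced and active.
With repressor YilH bound, *lomX* is not transcribed.
So LomX is not produced.
Homoserine is present, so FenT is inactive.
Mevalonate is absent, so OxaZ is active.
With repressor OxaZ bound, *dulM* is not transcribed.
So DulM is not produced.
Required activator DulM is absent, so *quvW* is not transcribed.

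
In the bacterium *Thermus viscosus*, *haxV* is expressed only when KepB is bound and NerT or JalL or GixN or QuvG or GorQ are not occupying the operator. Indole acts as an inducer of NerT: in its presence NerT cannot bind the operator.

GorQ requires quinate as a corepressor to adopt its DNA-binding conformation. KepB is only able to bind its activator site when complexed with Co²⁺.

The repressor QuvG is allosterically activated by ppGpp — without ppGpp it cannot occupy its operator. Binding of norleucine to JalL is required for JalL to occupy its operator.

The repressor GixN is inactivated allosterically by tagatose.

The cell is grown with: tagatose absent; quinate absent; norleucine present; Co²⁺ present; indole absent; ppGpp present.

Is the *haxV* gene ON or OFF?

OFF

Indole is absent, so NerT is active.
Norleucine is present, so JalL is active.
Tagatose is absent, so GixN is active.
ppGpp is present, so QuvG is active.
Co²⁺ is present, so KepB is active.
Quinate is absent, so GorQ is inactive.
With repressor NerT bound, *haxV* is not transcribed.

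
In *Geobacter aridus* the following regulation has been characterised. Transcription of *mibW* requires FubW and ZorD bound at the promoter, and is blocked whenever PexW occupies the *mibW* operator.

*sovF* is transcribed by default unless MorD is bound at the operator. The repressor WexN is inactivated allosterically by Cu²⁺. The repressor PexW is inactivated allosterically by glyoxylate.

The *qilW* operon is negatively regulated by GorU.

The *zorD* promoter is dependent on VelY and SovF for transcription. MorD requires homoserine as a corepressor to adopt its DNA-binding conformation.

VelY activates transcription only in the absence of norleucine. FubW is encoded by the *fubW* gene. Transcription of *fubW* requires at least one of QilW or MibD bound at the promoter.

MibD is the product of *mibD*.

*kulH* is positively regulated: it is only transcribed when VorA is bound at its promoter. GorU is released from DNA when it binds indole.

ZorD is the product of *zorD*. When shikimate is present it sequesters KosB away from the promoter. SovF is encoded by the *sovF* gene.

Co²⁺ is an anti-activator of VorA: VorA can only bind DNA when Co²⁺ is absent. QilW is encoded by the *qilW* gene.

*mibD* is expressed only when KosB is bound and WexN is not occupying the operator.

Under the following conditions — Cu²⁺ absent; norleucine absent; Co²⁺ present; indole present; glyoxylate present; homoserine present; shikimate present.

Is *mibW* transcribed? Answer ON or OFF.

Glyoxylate is present, so PexW is inactive.
Indole is present, so GorU is inactive.
With no repressor bound, *qilW* is transcribed.
So QilW is produced and active.
Shikimate is present, so KosB is inactive.
Cu²⁺ is absent, so WexN is active.
With repressor WexN bound, *mibD* is not transcribed.
So MibD is not produced.
Activator QilW is present, so *fubW* is transcribed.
So FubW is produced and active.
Norleucine is absent, so VelY is active.
Homoserine is present, so MorD is active.
With repressor MorD bound, *sovF* is not transcribed.
So SovF is not produced.
Required activator SovF is absent, so *zorD* is not transcribed.
So ZorD is not produced.
Required activator ZorD is absent, so *mibW* is not transcribed.

OFF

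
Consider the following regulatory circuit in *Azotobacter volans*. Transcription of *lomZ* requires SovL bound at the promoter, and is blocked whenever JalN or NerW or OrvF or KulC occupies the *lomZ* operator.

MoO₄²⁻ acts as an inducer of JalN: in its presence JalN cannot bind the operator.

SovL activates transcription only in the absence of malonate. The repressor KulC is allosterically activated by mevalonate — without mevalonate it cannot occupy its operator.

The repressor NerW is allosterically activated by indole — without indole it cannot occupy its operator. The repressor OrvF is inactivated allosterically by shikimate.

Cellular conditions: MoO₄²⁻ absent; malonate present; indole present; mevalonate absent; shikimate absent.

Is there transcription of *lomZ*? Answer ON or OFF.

MoO₄²⁻ is absent, so JalN is active.
Indole is present, so NerW is active.
Shikimate is absent, so OrvF is active.
Mevalonate is absent, so KulC is inactive.
Malonate is present, so SovL is inactive.
With repressor JalN bound, *lomZ* is not transcribed.

OFF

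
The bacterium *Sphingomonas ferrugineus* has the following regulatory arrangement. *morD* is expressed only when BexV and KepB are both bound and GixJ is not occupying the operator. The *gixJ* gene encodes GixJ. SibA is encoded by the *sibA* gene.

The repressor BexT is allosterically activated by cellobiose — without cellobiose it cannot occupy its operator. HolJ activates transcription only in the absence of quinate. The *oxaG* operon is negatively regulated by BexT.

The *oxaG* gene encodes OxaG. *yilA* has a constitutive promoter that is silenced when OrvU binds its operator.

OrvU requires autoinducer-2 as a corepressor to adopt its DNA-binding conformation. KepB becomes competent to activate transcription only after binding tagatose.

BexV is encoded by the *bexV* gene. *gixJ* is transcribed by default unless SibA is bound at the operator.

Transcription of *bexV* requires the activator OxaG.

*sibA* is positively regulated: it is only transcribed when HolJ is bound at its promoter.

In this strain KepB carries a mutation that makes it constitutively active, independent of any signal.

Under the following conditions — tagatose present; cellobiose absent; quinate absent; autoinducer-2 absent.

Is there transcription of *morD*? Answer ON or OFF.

Quinate is absent, so HolJ is active.
No repressor is bound and HolJ is active, so *sibA* is transcribed.
So SibA is produced and active.
With repressor SibA bound, *gixJ* is not transcribed.
So GixJ is not produced.
Cellobiose is absent, so BexT is inactive.
With no repressor bound, *oxaG* is transcribed.
So OxaG is produced and active.
No repressor is bound and OxaG is active, so *bexV* is transcribed.
So BexV is produced and active.
KepB is constitutively active in this strain.
No repressor is bound and BexV and KepB are active, so *morD* is transcribed.

ON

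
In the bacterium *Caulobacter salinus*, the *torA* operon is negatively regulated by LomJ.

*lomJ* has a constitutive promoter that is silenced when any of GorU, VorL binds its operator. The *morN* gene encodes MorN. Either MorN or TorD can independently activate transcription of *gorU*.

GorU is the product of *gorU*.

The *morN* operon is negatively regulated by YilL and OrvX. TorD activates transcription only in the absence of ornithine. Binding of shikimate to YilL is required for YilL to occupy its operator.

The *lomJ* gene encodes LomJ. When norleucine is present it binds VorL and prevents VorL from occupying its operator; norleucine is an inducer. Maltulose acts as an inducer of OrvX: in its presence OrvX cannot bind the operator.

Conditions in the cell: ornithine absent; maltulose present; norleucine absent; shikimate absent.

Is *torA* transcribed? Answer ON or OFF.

Shikimate is absent, so YilL is inactive.
Maltulose is present, so OrvX is inactive.
With no repressor bound, *morN* is transcribed.
So MorN is produced and active.
Ornithine is absent, so TorD is active.
Activator MorN is present, so *gorU* is transcribed.
So GorU is produced and active.
Norleucine is absent, so VorL is active.
With repressor GorU bound, *lomJ* is not transcribed.
So LomJ is not produced.
With no repressor bound, *torA* is transcribed.

ON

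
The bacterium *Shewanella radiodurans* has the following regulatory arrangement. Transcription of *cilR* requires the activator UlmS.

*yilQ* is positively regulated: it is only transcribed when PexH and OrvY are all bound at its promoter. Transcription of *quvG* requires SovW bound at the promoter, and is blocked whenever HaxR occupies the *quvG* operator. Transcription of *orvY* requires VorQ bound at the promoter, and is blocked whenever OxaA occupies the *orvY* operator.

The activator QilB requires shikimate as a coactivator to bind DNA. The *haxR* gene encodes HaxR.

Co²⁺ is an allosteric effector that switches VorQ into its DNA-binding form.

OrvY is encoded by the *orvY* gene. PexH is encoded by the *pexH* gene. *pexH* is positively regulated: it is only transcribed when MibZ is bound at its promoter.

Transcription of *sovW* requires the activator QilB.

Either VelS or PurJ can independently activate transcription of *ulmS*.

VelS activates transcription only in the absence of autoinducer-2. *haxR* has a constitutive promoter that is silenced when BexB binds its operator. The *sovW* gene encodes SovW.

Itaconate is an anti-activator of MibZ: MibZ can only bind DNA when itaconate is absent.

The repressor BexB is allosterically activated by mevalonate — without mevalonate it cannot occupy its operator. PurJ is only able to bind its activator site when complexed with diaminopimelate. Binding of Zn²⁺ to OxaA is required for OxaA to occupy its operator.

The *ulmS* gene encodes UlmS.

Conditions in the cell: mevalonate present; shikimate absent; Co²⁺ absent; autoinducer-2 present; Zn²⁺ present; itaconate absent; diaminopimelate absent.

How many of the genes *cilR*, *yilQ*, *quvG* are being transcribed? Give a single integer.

Autoinducer-2 is present, so VelS is inactive.
Diaminopimelate is absent, so PurJ is inactive.
No activator is available at the *ulmS* promoter, so *ulmS* is not transcribed.
So UlmS is not produced.
Required activator UlmS is absent, so *cilR* is not transcribed.
→ *cilR* is OFF.
Itaconate is absent, so MibZ is active.
No repressor is bound and MibZ is active, so *pexH* is transcribed.
So PexH is produced and active.
Co²⁺ is absent, so VorQ is inactive.
Zn²⁺ is present, so OxaA is active.
With repressor OxaA bound, *orvY* is not transcribed.
So OrvY is not produced.
Required activator OrvY is absent, so *yilQ* is not transcribed.
→ *yilQ* is OFF.
Mevalonate is present, so BexB is active.
With repressor BexB bound, *haxR* is not transcribed.
So HaxR is not produced.
Shikimate is absent, so QilB is inactive.
Required activator QilB is absent, so *sovW* is not transcribed.
So SovW is not produced.
Required activator SovW is absent, so *quvG* is not transcribed.
→ *quvG* is OFF.
0 of the 3 genes are transcribed.

0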